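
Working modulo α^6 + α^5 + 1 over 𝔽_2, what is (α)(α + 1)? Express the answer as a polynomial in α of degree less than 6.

Multiply in 𝔽_2[α]: (α)·(α + 1) = α^2 + α.
Reduced: α^2 + α.

α^2 + α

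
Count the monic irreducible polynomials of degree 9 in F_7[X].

4483696

Gauss's count: N_{7}(9) = (1/9) Σ_{d|9} μ(9/d)·7^d.
Divisors of 9: 1, 3, 9; μ(9/d) for each: 0, -1, 1.
Σ = − 7^3 + 7^9 = 40353264.
N = 40353264/9 = 4483696.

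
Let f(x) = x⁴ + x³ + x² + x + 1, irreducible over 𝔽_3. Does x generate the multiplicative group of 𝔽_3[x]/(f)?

No

|GF(3^4)^×| = 3^4 − 1 = 80. Prime factorization: 80 = 2^4·5.
f is primitive ⇔ x has order 80 in GF(3)[x]/(f), i.e. x^(80/q) ≠ 1 for each prime q | 80.
x^(40) mod f = 1
x^(16) mod f = x.
Since x^(40) = 1, the order of x divides 40 < 80; not primitive.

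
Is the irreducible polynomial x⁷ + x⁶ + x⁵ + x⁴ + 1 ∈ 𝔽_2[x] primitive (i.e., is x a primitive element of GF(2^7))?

Write f(x) = x⁷ + x⁶ + x⁵ + x⁴ + 1.
|GF(2^7)^×| = 2^7 − 1 = 127. Prime factorization: 127 = 127.
f is primitive ⇔ x has order 127 in GF(2)[x]/(f), i.e. x^(127/q) ≠ 1 for each prime q | 127.
x^(1) mod f = x.
None equal 1, so x has full order 127; f is primitive.

Yes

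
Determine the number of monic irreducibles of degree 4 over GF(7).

588

x^(7^4) − x is the product of all monic irreducibles of degree dividing 4; Möbius inversion gives N = (1/4) Σ μ(4/d)·7^d.
Divisors of 4: 1, 2, 4; μ(4/d) for each: 0, -1, 1.
Σ = − 7^2 + 7^4 = 2352.
N = 2352/4 = 588.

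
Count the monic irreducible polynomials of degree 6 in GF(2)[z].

9

x^(2^6) − x is the product of all monic irreducibles of degree dividing 6; Möbius inversion gives N = (1/6) Σ μ(6/d)·2^d.
Divisors of 6: 1, 2, 3, 6; μ(6/d) for each: 1, -1, -1, 1.
Σ = 2^1 − 2^2 − 2^3 + 2^6 = 54.
N = 54/6 = 9.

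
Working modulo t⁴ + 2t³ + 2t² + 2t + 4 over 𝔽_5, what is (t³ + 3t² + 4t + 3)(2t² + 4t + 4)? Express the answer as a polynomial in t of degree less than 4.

Multiply in 𝔽_5[t]: (t³ + 3t² + 4t + 3)·(2t² + 4t + 4) = 2t⁵ + 4t³ + 4t² + 3t + 2.
Reduce using t⁴ ≡ 3t³ + 3t² + 3t + 1 (mod t⁴ + 2t³ + 2t² + 2t + 4).
Reduced: 3t³ + 3t² + 3t + 3.

3t^3 + 3t^2 + 3t + 3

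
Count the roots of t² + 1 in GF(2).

Write f(t) = t² + 1.
Evaluate at each of the 2 elements of GF(2):
f(0) = 1; f(1) = 0 → root.
Roots: {1}.

1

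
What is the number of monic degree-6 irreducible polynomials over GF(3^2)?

By the necklace-counting formula, N_9(6) = (1/6) Σ_{d|6} μ(6/d)·9^d.
Divisors of 6: 1, 2, 3, 6; μ(6/d) for each: 1, -1, -1, 1.
Σ = 9^1 − 9^2 − 9^3 + 9^6 = 530640.
N = 530640/6 = 88440.

88440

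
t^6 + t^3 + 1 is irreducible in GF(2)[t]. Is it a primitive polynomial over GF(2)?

Write f(t) = t^6 + t^3 + 1.
|GF(2^6)^×| = 2^6 − 1 = 63. Prime factorization: 63 = 3^2·7.
f is primitive ⇔ t has order 63 in GF(2)[t]/(f), i.e. t^(63/q) ≠ 1 for each prime q | 63.
t^(21) mod f = t^3.
t^(9) mod f = 1
Since t^(9) = 1, the order of t divides 9 < 63; not primitive.

No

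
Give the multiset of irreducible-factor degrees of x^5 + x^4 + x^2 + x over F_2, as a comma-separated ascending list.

1, 1, 1, 2

Write g(x) = x^5 + x^4 + x^2 + x.
Roots in F_2: g(0) = 0 → root; g(1) = 0 → root.
Linear factors from roots: (x), (x + 1).
Complete factorization: g(x) = (x)·(x + 1)^2·(x^2 + x + 1).
Factor degrees with multiplicity: 1 + 1 + 1 + 2 = 5.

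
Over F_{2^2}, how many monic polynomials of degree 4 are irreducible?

60

Gauss's count: N_{4}(4) = (1/4) Σ_{d|4} μ(4/d)·4^d.
Divisors of 4: 1, 2, 4; μ(4/d) for each: 0, -1, 1.
Σ = − 4^2 + 4^4 = 240.
N = 240/4 = 60.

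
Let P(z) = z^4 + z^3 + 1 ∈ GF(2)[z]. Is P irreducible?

Check for roots in GF(2): P(0) = 1; P(1) = 1.
No roots, so no linear factors.
Monic irreducibles of degree 2 over GF(2): z^2 + z + 1.
None of them divide P (all give nonzero remainder).
No irreducible factor of degree ≤ 2 exists, so P is irreducible over GF(2).

Yes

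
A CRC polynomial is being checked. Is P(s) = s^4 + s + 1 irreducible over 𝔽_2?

Yes

Check for roots in 𝔽_2: P(0) = 1; P(1) = 1.
No roots, so no linear factors.
Monic irreducibles of degree 2 over GF(2): s^2 + s + 1.
None of them divide P (all give nonzero remainder).
No irreducible factor of degree ≤ 2 exists, so P is irreducible over GF(2).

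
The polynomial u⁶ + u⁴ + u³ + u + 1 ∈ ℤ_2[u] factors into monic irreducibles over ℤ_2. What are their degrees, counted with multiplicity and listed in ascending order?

6

Write g(u) = u⁶ + u⁴ + u³ + u + 1.
Roots in ℤ_2: g(0) = 1; g(1) = 1.
Complete factorization: g(u) = (u⁶ + u⁴ + u³ + u + 1).
Factor degrees with multiplicity: 6 = 6.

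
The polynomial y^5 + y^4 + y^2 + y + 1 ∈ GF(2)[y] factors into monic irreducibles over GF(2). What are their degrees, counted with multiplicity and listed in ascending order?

5

Write h(y) = y^5 + y^4 + y^2 + y + 1.
Roots in GF(2): h(0) = 1; h(1) = 1.
Complete factorization: h(y) = (y^5 + y^4 + y^2 + y + 1).
Factor degrees with multiplicity: 5 = 5.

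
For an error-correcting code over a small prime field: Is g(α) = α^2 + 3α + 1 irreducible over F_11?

Check each element of F_11 for a root: g(0)=1, g(1)=5, g(2)=0, g(3)=8, g(4)=7, g(5)=8, g(6)=0, g(7)=5, g(8)=1, g(9)=10, g(10)=10.
g(2) = 0, so (α − 2) divides g(α); g is reducible.

No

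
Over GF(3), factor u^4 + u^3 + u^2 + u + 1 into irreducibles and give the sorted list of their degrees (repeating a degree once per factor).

Write f(u) = u^4 + u^3 + u^2 + u + 1.
Roots in GF(3): f(0) = 1; f(1) = 2; f(2) = 1.
Complete factorization: f(u) = (u^4 + u^3 + u^2 + u + 1).
Factor degrees with multiplicity: 4 = 4.

4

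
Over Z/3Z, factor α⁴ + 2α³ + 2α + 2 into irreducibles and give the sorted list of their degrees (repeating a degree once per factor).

2, 2

Write f(α) = α⁴ + 2α³ + 2α + 2.
Roots in Z/3Z: f(0) = 2; f(1) = 1; f(2) = 2.
Complete factorization: f(α) = (α² + 1)·(α² + 2α + 2).
Factor degrees with multiplicity: 2 + 2 = 4.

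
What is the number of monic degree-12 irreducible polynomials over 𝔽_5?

Gauss's count: N_{5}(12) = (1/12) Σ_{d|12} μ(12/d)·5^d.
Divisors of 12: 1, 2, 3, 4, 6, 12; μ(12/d) for each: 0, 1, 0, -1, -1, 1.
Σ = 5^2 − 5^4 − 5^6 + 5^12 = 244124400.
N = 244124400/12 = 20343700.

20343700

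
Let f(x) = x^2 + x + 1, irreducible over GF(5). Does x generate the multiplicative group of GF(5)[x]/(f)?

No

|GF(5^2)^×| = 5^2 − 1 = 24. Prime factorization: 24 = 2^3·3.
f is primitive ⇔ x has order 24 in GF(5)[x]/(f), i.e. x^(24/q) ≠ 1 for each prime q | 24.
x^(12) mod f = 1
x^(8) mod f = 4x + 4.
Since x^(12) = 1, the order of x divides 12 < 24; not primitive.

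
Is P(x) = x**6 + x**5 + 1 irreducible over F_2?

Check for roots in F_2: P(0) = 1; P(1) = 1.
No roots, so no linear factors.
Monic irreducibles of degree 2 over GF(2): x**2 + x + 1.
None of them divide P (all give nonzero remainder).
Monic irreducibles of degree 3 over GF(2): x**3 + x + 1, x**3 + x**2 + 1.
None of them divide P (all give nonzero remainder).
No irreducible factor of degree ≤ 3 exists, so P is irreducible over GF(2).

Yes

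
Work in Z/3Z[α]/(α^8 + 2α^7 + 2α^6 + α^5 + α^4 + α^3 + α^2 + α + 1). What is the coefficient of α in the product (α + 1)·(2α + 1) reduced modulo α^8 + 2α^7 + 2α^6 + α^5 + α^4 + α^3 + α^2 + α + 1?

0

Multiply in Z/3Z[α]: (α + 1)·(2α + 1) = 2α^2 + 1.
Reduced: 2α^2 + 1.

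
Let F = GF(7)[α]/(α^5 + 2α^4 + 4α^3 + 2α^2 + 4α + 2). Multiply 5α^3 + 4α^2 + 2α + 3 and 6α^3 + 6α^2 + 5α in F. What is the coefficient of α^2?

Multiply in GF(7)[α]: (5α^3 + 4α^2 + 2α + 3)·(6α^3 + 6α^2 + 5α) = 2α^6 + 5α^5 + 5α^4 + α^3 + α.
Reduce using α^5 ≡ 5α^4 + 3α^3 + 5α^2 + 3α + 5 (mod α^5 + 2α^4 + 4α^3 + 2α^2 + 4α + 2).
Reduced: 2α^4 + 4α^2 + 5.

4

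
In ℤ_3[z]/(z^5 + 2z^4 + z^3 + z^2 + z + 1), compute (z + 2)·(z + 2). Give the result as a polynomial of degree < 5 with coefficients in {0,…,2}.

z^2 + z + 1

Multiply in ℤ_3[z]: (z + 2)·(z + 2) = z^2 + z + 1.
Reduced: z^2 + z + 1.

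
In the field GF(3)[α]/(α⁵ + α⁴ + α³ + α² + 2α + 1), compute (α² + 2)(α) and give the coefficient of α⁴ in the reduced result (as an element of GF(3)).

0

Multiply in GF(3)[α]: (α² + 2)·(α) = α³ + 2α.
Reduced: α³ + 2α.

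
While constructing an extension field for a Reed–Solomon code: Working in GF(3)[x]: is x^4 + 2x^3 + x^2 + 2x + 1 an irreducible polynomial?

Write m(x) = x^4 + 2x^3 + x^2 + 2x + 1.
Check for roots in GF(3): m(0) = 1; m(1) = 1; m(2) = 2.
No roots, so no linear factors.
Monic irreducibles of degree 2 over GF(3): x^2 + 1, x^2 + x + 2, x^2 + 2x + 2.
None of them divide m (all give nonzero remainder).
No irreducible factor of degree ≤ 2 exists, so m is irreducible over GF(3).

Yes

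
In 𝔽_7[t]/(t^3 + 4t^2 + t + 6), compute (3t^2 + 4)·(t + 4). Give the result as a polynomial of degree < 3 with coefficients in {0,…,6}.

t + 5

Multiply in 𝔽_7[t]: (3t^2 + 4)·(t + 4) = 3t^3 + 5t^2 + 4t + 2.
Reduce using t^3 ≡ 3t^2 + 6t + 1 (mod t^3 + 4t^2 + t + 6).
Reduced: t + 5.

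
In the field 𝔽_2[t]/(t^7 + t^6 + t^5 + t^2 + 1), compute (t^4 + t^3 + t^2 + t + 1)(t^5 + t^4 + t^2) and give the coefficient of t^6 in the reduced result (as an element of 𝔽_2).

0

Multiply in 𝔽_2[t]: (t^4 + t^3 + t^2 + t + 1)·(t^5 + t^4 + t^2) = t^9 + t^6 + t^5 + t^3 + t^2.
Reduce using t^7 ≡ t^6 + t^5 + t^2 + 1 (mod t^7 + t^6 + t^5 + t^2 + 1).
Reduced: t^5 + t^4 + t.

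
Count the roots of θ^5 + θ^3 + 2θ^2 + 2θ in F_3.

2

Write g(θ) = θ^5 + θ^3 + 2θ^2 + 2θ.
Evaluate at each of the 3 elements of F_3:
g(0) = 0 → root; g(1) = 0 → root; g(2) = 1.
Roots: {0, 1}.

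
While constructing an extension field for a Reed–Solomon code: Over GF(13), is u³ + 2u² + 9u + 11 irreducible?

Write g(u) = u³ + 2u² + 9u + 11.
Check each element of GF(13) for a root: g(0)=11, g(1)=10, g(2)=6, g(3)=5, g(4)=0, g(5)=10, g(6)=2, g(7)=8, g(8)=8, g(9)=8, g(10)=1, g(11)=6, g(12)=3.
g(4) = 0, so (u − 4) divides g(u); g is reducible.

No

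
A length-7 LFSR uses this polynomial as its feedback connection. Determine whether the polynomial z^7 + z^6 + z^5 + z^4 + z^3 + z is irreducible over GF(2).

Write f(z) = z^7 + z^6 + z^5 + z^4 + z^3 + z.
Check for roots in GF(2): f(0) = 0 → root; f(1) = 0 → root.
f(0) = 0, so (z) divides f(z); f is reducible.

No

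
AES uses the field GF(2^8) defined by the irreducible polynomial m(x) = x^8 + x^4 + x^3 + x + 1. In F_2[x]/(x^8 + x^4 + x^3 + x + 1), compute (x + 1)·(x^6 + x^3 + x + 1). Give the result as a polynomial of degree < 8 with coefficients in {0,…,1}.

Multiply in F_2[x]: (x + 1)·(x^6 + x^3 + x + 1) = x^7 + x^6 + x^4 + x^3 + x^2 + 1.
Reduced: x^7 + x^6 + x^4 + x^3 + x^2 + 1.

x^7 + x^6 + x^4 + x^3 + x^2 + 1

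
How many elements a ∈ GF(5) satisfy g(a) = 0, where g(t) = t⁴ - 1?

Evaluate at each of the 5 elements of GF(5):
g(0) = 4; g(1) = 0 → root; g(2) = 0 → root; g(3) = 0 → root; g(4) = 0 → root.
Roots: {1, 2, 3, 4}.

4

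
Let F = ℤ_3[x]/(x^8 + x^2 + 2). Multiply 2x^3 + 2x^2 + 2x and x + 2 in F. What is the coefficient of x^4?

2

Multiply in ℤ_3[x]: (2x^3 + 2x^2 + 2x)·(x + 2) = 2x^4 + x.
Reduced: 2x^4 + x.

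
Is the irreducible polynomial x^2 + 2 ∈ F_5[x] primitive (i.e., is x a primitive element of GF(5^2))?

No

Write f(x) = x^2 + 2.
|GF(5^2)^×| = 5^2 − 1 = 24. Prime factorization: 24 = 2^3·3.
f is primitive ⇔ x has order 24 in GF(5)[x]/(f), i.e. x^(24/q) ≠ 1 for each prime q | 24.
x^(12) mod f = 4.
x^(8) mod f = 1
Since x^(8) = 1, the order of x divides 8 < 24; not primitive.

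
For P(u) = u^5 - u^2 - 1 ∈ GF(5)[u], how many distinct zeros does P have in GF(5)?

Evaluate at each of the 5 elements of GF(5):
P(0) = 4; P(1) = 4; P(2) = 2; P(3) = 3; P(4) = 2.
No element is a root.

0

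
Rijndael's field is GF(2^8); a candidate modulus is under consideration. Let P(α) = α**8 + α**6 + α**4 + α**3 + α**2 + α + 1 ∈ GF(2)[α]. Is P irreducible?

Yes

Check for roots in GF(2): P(0) = 1; P(1) = 1.
No roots, so no linear factors.
Monic irreducibles of degree 2 over GF(2): α**2 + α + 1.
None of them divide P (all give nonzero remainder).
Monic irreducibles of degree 3 over GF(2): α**3 + α + 1, α**3 + α**2 + 1.
None of them divide P (all give nonzero remainder).
Monic irreducibles of degree 4 over GF(2): α**4 + α + 1, α**4 + α**3 + 1, α**4 + α**3 + α**2 + α + 1.
None of them divide P (all give nonzero remainder).
No irreducible factor of degree ≤ 4 exists, so P is irreducible over GF(2).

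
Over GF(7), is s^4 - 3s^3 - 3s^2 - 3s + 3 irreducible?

No

Write f(s) = s^4 - 3s^3 - 3s^2 - 3s + 3.
Check for roots in GF(7): f(0) = 3; f(1) = 2; f(2) = 5; f(3) = 2; f(4) = 0 → root; f(5) = 2; f(6) = 0 → root.
f(4) = 0, so (s − 4) divides f(s); f is reducible.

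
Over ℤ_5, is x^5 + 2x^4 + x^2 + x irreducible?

Write P(x) = x^5 + 2x^4 + x^2 + x.
Check for roots in ℤ_5: P(0) = 0 → root; P(1) = 0 → root; P(2) = 0 → root; P(3) = 2; P(4) = 1.
P(0) = 0, so (x) divides P(x); P is reducible.

No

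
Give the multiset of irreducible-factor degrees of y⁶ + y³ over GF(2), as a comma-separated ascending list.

1, 1, 1, 1, 2

Write h(y) = y⁶ + y³.
Roots in GF(2): h(0) = 0 → root; h(1) = 0 → root.
Linear factors from roots: (y), (y + 1).
Complete factorization: h(y) = (y + 1)·(y)^3·(y² + y + 1).
Factor degrees with multiplicity: 1 + 1 + 1 + 1 + 2 = 6.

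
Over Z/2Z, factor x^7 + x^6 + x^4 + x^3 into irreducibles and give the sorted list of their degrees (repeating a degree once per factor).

1, 1, 1, 1, 1, 2

Write f(x) = x^7 + x^6 + x^4 + x^3.
Roots in Z/2Z: f(0) = 0 → root; f(1) = 0 → root.
Linear factors from roots: (x), (x + 1).
Complete factorization: f(x) = (x + 1)^2·(x)^3·(x^2 + x + 1).
Factor degrees with multiplicity: 1 + 1 + 1 + 1 + 1 + 2 = 7.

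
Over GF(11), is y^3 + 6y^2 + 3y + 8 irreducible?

Yes

Write m(y) = y^3 + 6y^2 + 3y + 8.
Check each element of GF(11) for a root: m(0)=8, m(1)=7, m(2)=2, m(3)=10, m(4)=4, m(5)=1, m(6)=7, m(7)=6, m(8)=4, m(9)=7, m(10)=10.
No roots. A degree-3 polynomial over a field with no linear factor is irreducible.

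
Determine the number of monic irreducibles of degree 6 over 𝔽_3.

By the necklace-counting formula, N_3(6) = (1/6) Σ_{d|6} μ(6/d)·3^d.
Divisors of 6: 1, 2, 3, 6; μ(6/d) for each: 1, -1, -1, 1.
Σ = 3^1 − 3^2 − 3^3 + 3^6 = 696.
N = 696/6 = 116.

116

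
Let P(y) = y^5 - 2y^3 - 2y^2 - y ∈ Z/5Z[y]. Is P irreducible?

No

Check for roots in Z/5Z: P(0) = 0 → root; P(1) = 1; P(2) = 1; P(3) = 3; P(4) = 0 → root.
P(0) = 0, so (y) divides P(y); P is reducible.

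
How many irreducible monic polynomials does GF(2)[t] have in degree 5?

Gauss's count: N_{2}(5) = (1/5) Σ_{d|5} μ(5/d)·2^d.
Divisors of 5: 1, 5; μ(5/d) for each: -1, 1.
Σ = − 2^1 + 2^5 = 30.
N = 30/5 = 6.

6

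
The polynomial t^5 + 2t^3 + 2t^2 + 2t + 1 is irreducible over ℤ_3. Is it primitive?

Write f(t) = t^5 + 2t^3 + 2t^2 + 2t + 1.
|GF(3^5)^×| = 3^5 − 1 = 242. Prime factorization: 242 = 2·11^2.
f is primitive ⇔ t has order 242 in GF(3)[t]/(f), i.e. t^(242/q) ≠ 1 for each prime q | 242.
t^(121) mod f = 2.
t^(22) mod f = 1
Since t^(22) = 1, the order of t divides 22 < 242; not primitive.

No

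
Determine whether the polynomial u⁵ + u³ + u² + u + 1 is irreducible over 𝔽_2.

Write f(u) = u⁵ + u³ + u² + u + 1.
Check for roots in 𝔽_2: f(0) = 1; f(1) = 1.
No roots, so no linear factors.
Monic irreducibles of degree 2 over GF(2): u² + u + 1.
None of them divide f (all give nonzero remainder).
No irreducible factor of degree ≤ 2 exists, so f is irreducible over GF(2).

Yes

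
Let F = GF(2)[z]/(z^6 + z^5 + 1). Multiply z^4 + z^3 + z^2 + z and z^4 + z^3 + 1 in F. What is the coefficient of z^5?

Multiply in GF(2)[z]: (z^4 + z^3 + z^2 + z)·(z^4 + z^3 + 1) = z^8 + z^3 + z^2 + z.
Reduce using z^6 ≡ z^5 + 1 (mod z^6 + z^5 + 1).
Reduced: z^5 + z^3 + 1.

1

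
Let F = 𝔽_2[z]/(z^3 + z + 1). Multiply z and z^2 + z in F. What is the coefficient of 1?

Multiply in 𝔽_2[z]: (z)·(z^2 + z) = z^3 + z^2.
Reduce using z^3 ≡ z + 1 (mod z^3 + z + 1).
Reduced: z^2 + z + 1.

1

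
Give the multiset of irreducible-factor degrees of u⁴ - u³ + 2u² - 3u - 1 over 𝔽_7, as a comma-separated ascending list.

4

Write f(u) = u⁴ - u³ + 2u² - 3u - 1.
Complete factorization: f(u) = (u⁴ - u³ + 2u² - 3u - 1).
Factor degrees with multiplicity: 4 = 4.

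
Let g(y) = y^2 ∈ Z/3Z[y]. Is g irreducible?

No

Check for roots in Z/3Z: g(0) = 0 → root; g(1) = 1; g(2) = 1.
g(0) = 0, so (y) divides g(y); g is reducible.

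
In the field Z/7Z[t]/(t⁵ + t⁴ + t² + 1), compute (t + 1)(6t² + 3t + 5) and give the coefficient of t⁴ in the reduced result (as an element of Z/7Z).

Multiply in Z/7Z[t]: (t + 1)·(6t² + 3t + 5) = 6t³ + 2t² + t + 5.
Reduced: 6t³ + 2t² + t + 5.

0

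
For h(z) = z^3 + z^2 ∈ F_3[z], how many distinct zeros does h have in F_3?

Evaluate at each of the 3 elements of F_3:
h(0) = 0 → root; h(1) = 2; h(2) = 0 → root.
Roots: {0, 2}.

2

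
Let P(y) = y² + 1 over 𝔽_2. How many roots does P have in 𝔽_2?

Evaluate at each of the 2 elements of 𝔽_2:
P(0) = 1; P(1) = 0 → root.
Roots: {1}.

1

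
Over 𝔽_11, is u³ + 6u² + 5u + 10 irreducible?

No

Write g(u) = u³ + 6u² + 5u + 10.
Check each element of 𝔽_11 for a root: g(0)=10, g(1)=0, g(2)=8, g(3)=7, g(4)=3, g(5)=2, g(6)=10, g(7)=0, g(8)=0, g(9)=5, g(10)=10.
g(1) = 0, so (u − 1) divides g(u); g is reducible.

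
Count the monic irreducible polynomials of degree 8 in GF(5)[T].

By the necklace-counting formula, N_5(8) = (1/8) Σ_{d|8} μ(8/d)·5^d.
Divisors of 8: 1, 2, 4, 8; μ(8/d) for each: 0, 0, -1, 1.
Σ = − 5^4 + 5^8 = 390000.
N = 390000/8 = 48750.

48750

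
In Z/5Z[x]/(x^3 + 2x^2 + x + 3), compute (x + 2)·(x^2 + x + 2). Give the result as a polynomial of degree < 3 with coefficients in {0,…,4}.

Multiply in Z/5Z[x]: (x + 2)·(x^2 + x + 2) = x^3 + 3x^2 + 4x + 4.
Reduce using x^3 ≡ 3x^2 + 4x + 2 (mod x^3 + 2x^2 + x + 3).
Reduced: x^2 + 3x + 1.

x^2 + 3x + 1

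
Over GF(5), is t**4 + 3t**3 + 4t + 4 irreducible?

Yes

Write m(t) = t**4 + 3t**3 + 4t + 4.
Check for roots in GF(5): m(0) = 4; m(1) = 2; m(2) = 2; m(3) = 3; m(4) = 3.
No roots, so no linear factors.
Degree-2 irreducible divisors: test the 10 monic irreducibles of degree 2 over GF(5).
None of them divide m (all give nonzero remainder).
No irreducible factor of degree ≤ 2 exists, so m is irreducible over GF(5).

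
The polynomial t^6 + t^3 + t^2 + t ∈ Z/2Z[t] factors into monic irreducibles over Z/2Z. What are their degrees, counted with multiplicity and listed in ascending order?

1, 1, 1, 3

Write h(t) = t^6 + t^3 + t^2 + t.
Roots in Z/2Z: h(0) = 0 → root; h(1) = 0 → root.
Linear factors from roots: (t), (t + 1).
Complete factorization: h(t) = (t)·(t + 1)^2·(t^3 + t + 1).
Factor degrees with multiplicity: 1 + 1 + 1 + 3 = 6.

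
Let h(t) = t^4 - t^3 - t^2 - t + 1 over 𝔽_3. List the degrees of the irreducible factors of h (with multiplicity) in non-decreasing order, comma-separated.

Roots in 𝔽_3: h(0) = 1; h(1) = 2; h(2) = 0 → root.
Linear factors from roots: (t + 1).
Complete factorization: h(t) = (t + 1)^2·(t^2 + 1).
Factor degrees with multiplicity: 1 + 1 + 2 = 4.

1, 1, 2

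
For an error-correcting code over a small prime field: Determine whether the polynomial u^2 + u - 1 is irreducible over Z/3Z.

Write f(u) = u^2 + u - 1.
Check for roots in Z/3Z: f(0) = 2; f(1) = 1; f(2) = 2.
No roots. A degree-2 polynomial over a field with no linear factor is irreducible.

Yes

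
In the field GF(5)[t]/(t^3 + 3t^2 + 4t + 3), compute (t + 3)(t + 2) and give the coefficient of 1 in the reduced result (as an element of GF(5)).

1

Multiply in GF(5)[t]: (t + 3)·(t + 2) = t^2 + 1.
Reduced: t^2 + 1.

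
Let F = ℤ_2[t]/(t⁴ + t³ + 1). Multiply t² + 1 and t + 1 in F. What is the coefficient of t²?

Multiply in ℤ_2[t]: (t² + 1)·(t + 1) = t³ + t² + t + 1.
Reduced: t³ + t² + t + 1.

1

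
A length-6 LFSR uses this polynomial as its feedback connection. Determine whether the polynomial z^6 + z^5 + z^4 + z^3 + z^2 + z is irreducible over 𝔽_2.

Write h(z) = z^6 + z^5 + z^4 + z^3 + z^2 + z.
Check for roots in 𝔽_2: h(0) = 0 → root; h(1) = 0 → root.
h(0) = 0, so (z) divides h(z); h is reducible.

No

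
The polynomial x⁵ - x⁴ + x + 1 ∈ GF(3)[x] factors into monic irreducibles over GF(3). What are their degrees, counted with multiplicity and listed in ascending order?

5

Write g(x) = x⁵ - x⁴ + x + 1.
Roots in GF(3): g(0) = 1; g(1) = 2; g(2) = 1.
Complete factorization: g(x) = (x⁵ - x⁴ + x + 1).
Factor degrees with multiplicity: 5 = 5.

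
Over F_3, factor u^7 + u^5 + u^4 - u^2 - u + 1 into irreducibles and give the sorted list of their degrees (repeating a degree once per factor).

Write g(u) = u^7 + u^5 + u^4 - u^2 - u + 1.
Roots in F_3: g(0) = 1; g(1) = 2; g(2) = 0 → root.
Linear factors from roots: (u + 1).
Complete factorization: g(u) = (u + 1)^2·(u^2 + u - 1)·(u^3 - u - 1).
Factor degrees with multiplicity: 1 + 1 + 2 + 3 = 7.

1, 1, 2, 3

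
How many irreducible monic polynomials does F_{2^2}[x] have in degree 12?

By the necklace-counting formula, N_4(12) = (1/12) Σ_{d|12} μ(12/d)·4^d.
Divisors of 12: 1, 2, 3, 4, 6, 12; μ(12/d) for each: 0, 1, 0, -1, -1, 1.
Σ = 4^2 − 4^4 − 4^6 + 4^12 = 16772880.
N = 16772880/12 = 1397740.

1397740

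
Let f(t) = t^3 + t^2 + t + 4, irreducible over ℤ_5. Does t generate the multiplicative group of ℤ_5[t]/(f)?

|GF(5^3)^×| = 5^3 − 1 = 124. Prime factorization: 124 = 2^2·31.
f is primitive ⇔ t has order 124 in GF(5)[t]/(f), i.e. t^(124/q) ≠ 1 for each prime q | 124.
t^(62) mod f = 1
t^(4) mod f = 2t + 4.
Since t^(62) = 1, the order of t divides 62 < 124; not primitive.

No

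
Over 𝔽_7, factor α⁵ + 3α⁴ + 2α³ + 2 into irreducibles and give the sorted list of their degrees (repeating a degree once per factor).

Write h(α) = α⁵ + 3α⁴ + 2α³ + 2.
Linear factors from roots: (α + 5).
Complete factorization: h(α) = (α + 5)·(α² + 2)·(α² + 5α + 3).
Factor degrees with multiplicity: 1 + 2 + 2 = 5.

1, 2, 2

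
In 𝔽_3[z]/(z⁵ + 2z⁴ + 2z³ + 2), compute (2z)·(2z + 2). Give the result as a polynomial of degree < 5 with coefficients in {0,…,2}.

Multiply in 𝔽_3[z]: (2z)·(2z + 2) = z² + z.
Reduced: z² + z.

z^2 + z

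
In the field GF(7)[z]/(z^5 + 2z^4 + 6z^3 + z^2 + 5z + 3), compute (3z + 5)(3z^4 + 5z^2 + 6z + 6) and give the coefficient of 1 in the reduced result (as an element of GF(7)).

3

Multiply in GF(7)[z]: (3z + 5)·(3z^4 + 5z^2 + 6z + 6) = 2z^5 + z^4 + z^3 + z^2 + 6z + 2.
Reduce using z^5 ≡ 5z^4 + z^3 + 6z^2 + 2z + 4 (mod z^5 + 2z^4 + 6z^3 + z^2 + 5z + 3).
Reduced: 4z^4 + 3z^3 + 6z^2 + 3z + 3.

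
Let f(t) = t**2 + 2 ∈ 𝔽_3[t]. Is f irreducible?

Check for roots in 𝔽_3: f(0) = 2; f(1) = 0 → root; f(2) = 0 → root.
f(1) = 0, so (t − 1) divides f(t); f is reducible.

No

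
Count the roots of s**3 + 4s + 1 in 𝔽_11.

0

Write g(s) = s**3 + 4s + 1.
Evaluate at each of the 11 elements of 𝔽_11:
g(0) = 1; g(1) = 6; g(2) = 6; g(3) = 7; g(4) = 4; g(5) = 3; g(6) = 10; g(7) = 9; g(8) = 6; g(9) = 7; g(10) = 7.
No element is a root.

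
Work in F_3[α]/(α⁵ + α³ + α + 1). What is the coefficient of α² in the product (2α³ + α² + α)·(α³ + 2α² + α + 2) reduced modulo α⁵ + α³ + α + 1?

Multiply in F_3[α]: (2α³ + α² + α)·(α³ + 2α² + α + 2) = 2α⁶ + 2α⁵ + 2α⁴ + α³ + 2α.
Reduce using α⁵ ≡ 2α³ + 2α + 2 (mod α⁵ + α³ + α + 1).
Reduced: 2α³ + α² + α + 1.

1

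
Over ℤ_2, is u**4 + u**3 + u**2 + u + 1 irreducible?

Write m(u) = u**4 + u**3 + u**2 + u + 1.
Check for roots in ℤ_2: m(0) = 1; m(1) = 1.
No roots, so no linear factors.
Monic irreducibles of degree 2 over GF(2): u**2 + u + 1.
None of them divide m (all give nonzero remainder).
No irreducible factor of degree ≤ 2 exists, so m is irreducible over GF(2).

Yes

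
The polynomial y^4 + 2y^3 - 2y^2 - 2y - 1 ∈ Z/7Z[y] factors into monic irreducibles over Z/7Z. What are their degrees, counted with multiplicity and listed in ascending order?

1, 3

Write g(y) = y^4 + 2y^3 - 2y^2 - 2y - 1.
Linear factors from roots: (y + 3).
Complete factorization: g(y) = (y + 3)·(y^3 - y^2 + y + 2).
Factor degrees with multiplicity: 1 + 3 = 4.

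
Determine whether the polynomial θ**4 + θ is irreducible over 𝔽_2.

No

Write m(θ) = θ**4 + θ.
Check for roots in 𝔽_2: m(0) = 0 → root; m(1) = 0 → root.
m(0) = 0, so (θ) divides m(θ); m is reducible.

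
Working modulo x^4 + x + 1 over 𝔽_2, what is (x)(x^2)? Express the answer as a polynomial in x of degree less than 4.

Multiply in 𝔽_2[x]: (x)·(x^2) = x^3.
Reduced: x^3.

x^3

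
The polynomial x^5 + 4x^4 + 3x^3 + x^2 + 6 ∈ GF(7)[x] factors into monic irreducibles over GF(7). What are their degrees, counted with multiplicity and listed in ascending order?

Write f(x) = x^5 + 4x^4 + 3x^3 + x^2 + 6.
Linear factors from roots: (x + 1).
Complete factorization: f(x) = (x + 1)·(x^2 + x + 3)·(x^2 + 2x + 2).
Factor degrees with multiplicity: 1 + 2 + 2 = 5.

1, 2, 2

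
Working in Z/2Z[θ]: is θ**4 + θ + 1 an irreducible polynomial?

Yes

Write P(θ) = θ**4 + θ + 1.
Check for roots in Z/2Z: P(0) = 1; P(1) = 1.
No roots, so no linear factors.
Monic irreducibles of degree 2 over GF(2): θ**2 + θ + 1.
None of them divide P (all give nonzero remainder).
No irreducible factor of degree ≤ 2 exists, so P is irreducible over GF(2).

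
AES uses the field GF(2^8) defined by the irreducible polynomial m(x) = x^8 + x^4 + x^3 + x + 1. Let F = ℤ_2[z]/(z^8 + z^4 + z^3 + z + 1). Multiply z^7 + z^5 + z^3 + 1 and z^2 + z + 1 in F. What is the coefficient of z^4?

Multiply in ℤ_2[z]: (z^7 + z^5 + z^3 + 1)·(z^2 + z + 1) = z^9 + z^8 + z^6 + z^4 + z^3 + z^2 + z + 1.
Reduce using z^8 ≡ z^4 + z^3 + z + 1 (mod z^8 + z^4 + z^3 + z + 1).
Reduced: z^6 + z^5 + z^4 + z.

1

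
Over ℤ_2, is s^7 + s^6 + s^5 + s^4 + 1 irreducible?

Yes

Write m(s) = s^7 + s^6 + s^5 + s^4 + 1.
Check for roots in ℤ_2: m(0) = 1; m(1) = 1.
No roots, so no linear factors.
Monic irreducibles of degree 2 over GF(2): s^2 + s + 1.
None of them divide m (all give nonzero remainder).
Monic irreducibles of degree 3 over GF(2): s^3 + s + 1, s^3 + s^2 + 1.
None of them divide m (all give nonzero remainder).
No irreducible factor of degree ≤ 3 exists, so m is irreducible over GF(2).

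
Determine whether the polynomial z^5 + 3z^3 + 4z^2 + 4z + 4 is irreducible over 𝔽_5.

Write P(z) = z^5 + 3z^3 + 4z^2 + 4z + 4.
Check for roots in 𝔽_5: P(0) = 4; P(1) = 1; P(2) = 4; P(3) = 1; P(4) = 0 → root.
P(4) = 0, so (z − 4) divides P(z); P is reducible.

No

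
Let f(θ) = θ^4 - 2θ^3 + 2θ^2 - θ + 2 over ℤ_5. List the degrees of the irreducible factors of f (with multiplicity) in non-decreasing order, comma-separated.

Roots in ℤ_5: f(0) = 2; f(1) = 2; f(2) = 3; f(3) = 4; f(4) = 3.
Complete factorization: f(θ) = (θ^2 - 2)·(θ^2 - 2θ - 1).
Factor degrees with multiplicity: 2 + 2 = 4.

2, 2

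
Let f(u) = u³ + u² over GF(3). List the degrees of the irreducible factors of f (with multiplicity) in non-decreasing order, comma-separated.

1, 1, 1

Roots in GF(3): f(0) = 0 → root; f(1) = 2; f(2) = 0 → root.
Linear factors from roots: (u), (u + 1).
Complete factorization: f(u) = (u + 1)·(u)^2.
Factor degrees with multiplicity: 1 + 1 + 1 = 3.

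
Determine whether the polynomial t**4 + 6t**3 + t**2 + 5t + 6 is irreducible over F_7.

No

Write f(t) = t**4 + 6t**3 + t**2 + 5t + 6.
Check for roots in F_7: f(0) = 6; f(1) = 5; f(2) = 0 → root; f(3) = 0 → root; f(4) = 3; f(5) = 3; f(6) = 4.
f(2) = 0, so (t − 2) divides f(t); f is reducible.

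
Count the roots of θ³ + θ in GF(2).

Write f(θ) = θ³ + θ.
Evaluate at each of the 2 elements of GF(2):
f(0) = 0 → root; f(1) = 0 → root.
Roots: {0, 1}.

2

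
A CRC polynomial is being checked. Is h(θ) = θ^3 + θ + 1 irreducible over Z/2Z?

Yes

Check for roots in Z/2Z: h(0) = 1; h(1) = 1.
No roots. A degree-3 polynomial over a field with no linear factor is irreducible.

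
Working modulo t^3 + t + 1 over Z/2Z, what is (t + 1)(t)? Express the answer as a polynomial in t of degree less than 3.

t^2 + t

Multiply in Z/2Z[t]: (t + 1)·(t) = t^2 + t.
Reduced: t^2 + t.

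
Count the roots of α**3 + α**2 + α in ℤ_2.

Write h(α) = α**3 + α**2 + α.
Evaluate at each of the 2 elements of ℤ_2:
h(0) = 0 → root; h(1) = 1.
Roots: {0}.

1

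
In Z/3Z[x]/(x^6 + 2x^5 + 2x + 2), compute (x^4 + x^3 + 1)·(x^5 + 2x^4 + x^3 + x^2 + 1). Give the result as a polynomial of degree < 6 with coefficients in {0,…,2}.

2x^5 + x^4 + x^3 + x + 1

Multiply in Z/3Z[x]: (x^4 + x^3 + 1)·(x^5 + 2x^4 + x^3 + x^2 + 1) = x^9 + 2x^6 + 2x^5 + 2x^3 + x^2 + 1.
Reduce using x^6 ≡ x^5 + x + 1 (mod x^6 + 2x^5 + 2x + 2).
Reduced: 2x^5 + x^4 + x^3 + x + 1.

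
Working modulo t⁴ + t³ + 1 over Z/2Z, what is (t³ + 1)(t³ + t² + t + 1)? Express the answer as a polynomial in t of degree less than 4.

t^3 + t

Multiply in Z/2Z[t]: (t³ + 1)·(t³ + t² + t + 1) = t⁶ + t⁵ + t⁴ + t² + t + 1.
Reduce using t⁴ ≡ t³ + 1 (mod t⁴ + t³ + 1).
Reduced: t³ + t.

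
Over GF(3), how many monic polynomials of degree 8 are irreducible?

810

x^(3^8) − x is the product of all monic irreducibles of degree dividing 8; Möbius inversion gives N = (1/8) Σ μ(8/d)·3^d.
Divisors of 8: 1, 2, 4, 8; μ(8/d) for each: 0, 0, -1, 1.
Σ = − 3^4 + 3^8 = 6480.
N = 6480/8 = 810.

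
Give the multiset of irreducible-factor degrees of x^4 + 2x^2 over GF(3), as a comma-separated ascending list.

1, 1, 1, 1

Write h(x) = x^4 + 2x^2.
Roots in GF(3): h(0) = 0 → root; h(1) = 0 → root; h(2) = 0 → root.
Linear factors from roots: (x), (x + 2), (x + 1).
Complete factorization: h(x) = (x + 1)·(x + 2)·(x)^2.
Factor degrees with multiplicity: 1 + 1 + 1 + 1 = 4.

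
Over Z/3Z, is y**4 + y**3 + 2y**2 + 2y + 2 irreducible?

Write f(y) = y**4 + y**3 + 2y**2 + 2y + 2.
Check for roots in Z/3Z: f(0) = 2; f(1) = 2; f(2) = 2.
No roots, so no linear factors.
Monic irreducibles of degree 2 over GF(3): y**2 + 1, y**2 + y + 2, y**2 + 2y + 2.
None of them divide f (all give nonzero remainder).
No irreducible factor of degree ≤ 2 exists, so f is irreducible over GF(3).

Yes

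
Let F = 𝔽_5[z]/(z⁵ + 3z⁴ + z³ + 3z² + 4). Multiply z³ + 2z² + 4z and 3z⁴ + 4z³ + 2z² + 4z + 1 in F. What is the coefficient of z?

Multiply in 𝔽_5[z]: (z³ + 2z² + 4z)·(3z⁴ + 4z³ + 2z² + 4z + 1) = 3z⁷ + 2z⁵ + 4z⁴ + 2z³ + 3z² + 4z.
Reduce using z⁵ ≡ 2z⁴ + 4z³ + 2z² + 1 (mod z⁵ + 3z⁴ + z³ + 3z² + 4).
Reduced: z⁴ + 3z³ + 3z² + 1.

0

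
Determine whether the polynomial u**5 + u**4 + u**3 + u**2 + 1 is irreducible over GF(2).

Yes

Write m(u) = u**5 + u**4 + u**3 + u**2 + 1.
Check for roots in GF(2): m(0) = 1; m(1) = 1.
No roots, so no linear factors.
Monic irreducibles of degree 2 over GF(2): u**2 + u + 1.
None of them divide m (all give nonzero remainder).
No irreducible factor of degree ≤ 2 exists, so m is irreducible over GF(2).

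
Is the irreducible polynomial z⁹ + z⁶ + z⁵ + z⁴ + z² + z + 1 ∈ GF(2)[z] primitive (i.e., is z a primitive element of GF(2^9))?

Yes

Write f(z) = z⁹ + z⁶ + z⁵ + z⁴ + z² + z + 1.
|GF(2^9)^×| = 2^9 − 1 = 511. Prime factorization: 511 = 7·73.
f is primitive ⇔ z has order 511 in GF(2)[z]/(f), i.e. z^(511/q) ≠ 1 for each prime q | 511.
z^(73) mod f = z⁸ + z⁷ + z⁶ + z³ + z² + 1.
z^(7) mod f = z⁷.
None equal 1, so z has full order 511; f is primitive.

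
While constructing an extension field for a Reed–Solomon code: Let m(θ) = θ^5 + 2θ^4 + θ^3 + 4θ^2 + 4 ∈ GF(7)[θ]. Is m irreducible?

Check for roots in GF(7): m(0) = 4; m(1) = 5; m(2) = 1; m(3) = 3; m(4) = 2; m(5) = 5; m(6) = 1.
No roots, so no linear factors.
Degree-2 irreducible divisors: test the 21 monic irreducibles of degree 2 over GF(7).
None of them divide m (all give nonzero remainder).
No irreducible factor of degree ≤ 2 exists, so m is irreducible over GF(7).

Yes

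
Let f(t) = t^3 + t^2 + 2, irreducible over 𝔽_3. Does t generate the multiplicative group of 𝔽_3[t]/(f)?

|GF(3^3)^×| = 3^3 − 1 = 26. Prime factorization: 26 = 2·13.
f is primitive ⇔ t has order 26 in GF(3)[t]/(f), i.e. t^(26/q) ≠ 1 for each prime q | 26.
t^(13) mod f = 1
t^(2) mod f = t^2.
Since t^(13) = 1, the order of t divides 13 < 26; not primitive.

No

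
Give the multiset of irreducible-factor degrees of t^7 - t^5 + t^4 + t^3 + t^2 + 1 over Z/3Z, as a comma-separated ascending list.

7

Write g(t) = t^7 - t^5 + t^4 + t^3 + t^2 + 1.
Roots in Z/3Z: g(0) = 1; g(1) = 1; g(2) = 2.
Complete factorization: g(t) = (t^7 - t^5 + t^4 + t^3 + t^2 + 1).
Factor degrees with multiplicity: 7 = 7.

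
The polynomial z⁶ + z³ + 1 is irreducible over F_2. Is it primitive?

Write f(z) = z⁶ + z³ + 1.
|GF(2^6)^×| = 2^6 − 1 = 63. Prime factorization: 63 = 3^2·7.
f is primitive ⇔ z has order 63 in GF(2)[z]/(f), i.e. z^(63/q) ≠ 1 for each prime q | 63.
z^(21) mod f = z³.
z^(9) mod f = 1
Since z^(9) = 1, the order of z divides 9 < 63; not primitive.

No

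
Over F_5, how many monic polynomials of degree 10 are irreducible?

976248

Gauss's count: N_{5}(10) = (1/10) Σ_{d|10} μ(10/d)·5^d.
Divisors of 10: 1, 2, 5, 10; μ(10/d) for each: 1, -1, -1, 1.
Σ = 5^1 − 5^2 − 5^5 + 5^10 = 9762480.
N = 9762480/10 = 976248.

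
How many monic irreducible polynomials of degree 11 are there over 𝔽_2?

x^(2^11) − x is the product of all monic irreducibles of degree dividing 11; Möbius inversion gives N = (1/11) Σ μ(11/d)·2^d.
Divisors of 11: 1, 11; μ(11/d) for each: -1, 1.
Σ = − 2^1 + 2^11 = 2046.
N = 2046/11 = 186.

186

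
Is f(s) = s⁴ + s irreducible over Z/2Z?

No

Check for roots in Z/2Z: f(0) = 0 → root; f(1) = 0 → root.
f(0) = 0, so (s) divides f(s); f is reducible.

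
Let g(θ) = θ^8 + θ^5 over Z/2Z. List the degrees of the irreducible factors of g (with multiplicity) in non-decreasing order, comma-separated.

1, 1, 1, 1, 1, 1, 2

Roots in Z/2Z: g(0) = 0 → root; g(1) = 0 → root.
Linear factors from roots: (θ), (θ + 1).
Complete factorization: g(θ) = (θ + 1)·(θ)^5·(θ^2 + θ + 1).
Factor degrees with multiplicity: 1 + 1 + 1 + 1 + 1 + 1 + 2 = 8.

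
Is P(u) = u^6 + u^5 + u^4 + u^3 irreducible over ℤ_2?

Check for roots in ℤ_2: P(0) = 0 → root; P(1) = 0 → root.
P(0) = 0, so (u) divides P(u); P is reducible.

No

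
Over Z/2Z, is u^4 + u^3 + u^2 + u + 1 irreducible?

Yes

Write P(u) = u^4 + u^3 + u^2 + u + 1.
Check for roots in Z/2Z: P(0) = 1; P(1) = 1.
No roots, so no linear factors.
Monic irreducibles of degree 2 over GF(2): u^2 + u + 1.
None of them divide P (all give nonzero remainder).
No irreducible factor of degree ≤ 2 exists, so P is irreducible over GF(2).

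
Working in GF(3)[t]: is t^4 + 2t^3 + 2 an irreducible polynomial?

Yes

Write m(t) = t^4 + 2t^3 + 2.
Check for roots in GF(3): m(0) = 2; m(1) = 2; m(2) = 1.
No roots, so no linear factors.
Monic irreducibles of degree 2 over GF(3): t^2 + 1, t^2 + t + 2, t^2 + 2t + 2.
None of them divide m (all give nonzero remainder).
No irreducible factor of degree ≤ 2 exists, so m is irreducible over GF(3).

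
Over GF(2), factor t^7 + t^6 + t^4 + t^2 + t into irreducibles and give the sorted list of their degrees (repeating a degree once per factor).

1, 2, 2, 2

Write f(t) = t^7 + t^6 + t^4 + t^2 + t.
Roots in GF(2): f(0) = 0 → root; f(1) = 1.
Linear factors from roots: (t).
Complete factorization: f(t) = (t)·(t^2 + t + 1)^3.
Factor degrees with multiplicity: 1 + 2 + 2 + 2 = 7.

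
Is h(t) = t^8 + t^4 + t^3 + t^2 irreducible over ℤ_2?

Check for roots in ℤ_2: h(0) = 0 → root; h(1) = 0 → root.
h(0) = 0, so (t) divides h(t); h is reducible.

No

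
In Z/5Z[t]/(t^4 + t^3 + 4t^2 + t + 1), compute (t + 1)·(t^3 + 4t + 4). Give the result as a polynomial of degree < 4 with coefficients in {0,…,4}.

Multiply in Z/5Z[t]: (t + 1)·(t^3 + 4t + 4) = t^4 + t^3 + 4t^2 + 3t + 4.
Reduce using t^4 ≡ 4t^3 + t^2 + 4t + 4 (mod t^4 + t^3 + 4t^2 + t + 1).
Reduced: 2t + 3.

2t + 3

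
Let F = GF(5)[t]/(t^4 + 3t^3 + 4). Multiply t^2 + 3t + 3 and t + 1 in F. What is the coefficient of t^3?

Multiply in GF(5)[t]: (t^2 + 3t + 3)·(t + 1) = t^3 + 4t^2 + t + 3.
Reduced: t^3 + 4t^2 + t + 3.

1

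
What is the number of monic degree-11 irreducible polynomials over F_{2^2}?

381300

The number of monic irreducibles of degree 11 over GF(4) is (1/11)·Σ_{d∣11} μ(11/d) 4^d.
Divisors of 11: 1, 11; μ(11/d) for each: -1, 1.
Σ = − 4^1 + 4^11 = 4194300.
N = 4194300/11 = 381300.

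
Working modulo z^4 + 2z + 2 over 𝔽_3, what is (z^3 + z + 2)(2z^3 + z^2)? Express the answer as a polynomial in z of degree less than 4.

z^3 + 2z^2 + 2

Multiply in 𝔽_3[z]: (z^3 + z + 2)·(2z^3 + z^2) = 2z^6 + z^5 + 2z^4 + 2z^3 + 2z^2.
Reduce using z^4 ≡ z + 1 (mod z^4 + 2z + 2).
Reduced: z^3 + 2z^2 + 2.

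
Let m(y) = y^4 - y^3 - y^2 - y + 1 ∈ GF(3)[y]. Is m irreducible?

No

Check for roots in GF(3): m(0) = 1; m(1) = 2; m(2) = 0 → root.
m(2) = 0, so (y − 2) divides m(y); m is reducible.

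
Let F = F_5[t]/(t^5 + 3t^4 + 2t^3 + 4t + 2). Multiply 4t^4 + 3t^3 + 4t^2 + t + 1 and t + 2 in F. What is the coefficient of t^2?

4

Multiply in F_5[t]: (4t^4 + 3t^3 + 4t^2 + t + 1)·(t + 2) = 4t^5 + t^4 + 4t^2 + 3t + 2.
Reduce using t^5 ≡ 2t^4 + 3t^3 + t + 3 (mod t^5 + 3t^4 + 2t^3 + 4t + 2).
Reduced: 4t^4 + 2t^3 + 4t^2 + 2t + 4.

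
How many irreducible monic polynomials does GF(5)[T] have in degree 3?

Gauss's count: N_{5}(3) = (1/3) Σ_{d|3} μ(3/d)·5^d.
Divisors of 3: 1, 3; μ(3/d) for each: -1, 1.
Σ = − 5^1 + 5^3 = 120.
N = 120/3 = 40.

40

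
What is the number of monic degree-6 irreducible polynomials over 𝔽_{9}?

By the necklace-counting formula, N_9(6) = (1/6) Σ_{d|6} μ(6/d)·9^d.
Divisors of 6: 1, 2, 3, 6; μ(6/d) for each: 1, -1, -1, 1.
Σ = 9^1 − 9^2 − 9^3 + 9^6 = 530640.
N = 530640/6 = 88440.

88440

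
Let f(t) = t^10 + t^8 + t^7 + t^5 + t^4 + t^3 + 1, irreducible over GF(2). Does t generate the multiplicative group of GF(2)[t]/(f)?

|GF(2^10)^×| = 2^10 − 1 = 1023. Prime factorization: 1023 = 3·11·31.
f is primitive ⇔ t has order 1023 in GF(2)[t]/(f), i.e. t^(1023/q) ≠ 1 for each prime q | 1023.
t^(341) mod f = 1
t^(93) mod f = t^9 + t^7 + t^3 + t^2 + 1.
t^(33) mod f = t^8 + t^6 + t^4 + t^3.
Since t^(341) = 1, the order of t divides 341 < 1023; not primitive.

No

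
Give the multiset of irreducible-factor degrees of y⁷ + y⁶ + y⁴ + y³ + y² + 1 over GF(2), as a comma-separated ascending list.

1, 1, 1, 1, 3

Write g(y) = y⁷ + y⁶ + y⁴ + y³ + y² + 1.
Roots in GF(2): g(0) = 1; g(1) = 0 → root.
Linear factors from roots: (y + 1).
Complete factorization: g(y) = (y + 1)^4·(y³ + y² + 1).
Factor degrees with multiplicity: 1 + 1 + 1 + 1 + 3 = 7.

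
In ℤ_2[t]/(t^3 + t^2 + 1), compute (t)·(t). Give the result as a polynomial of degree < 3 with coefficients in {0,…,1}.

t^2

Multiply in ℤ_2[t]: (t)·(t) = t^2.
Reduced: t^2.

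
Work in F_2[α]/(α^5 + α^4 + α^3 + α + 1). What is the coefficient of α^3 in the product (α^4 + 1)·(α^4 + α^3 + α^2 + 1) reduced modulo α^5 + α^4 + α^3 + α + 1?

Multiply in F_2[α]: (α^4 + 1)·(α^4 + α^3 + α^2 + 1) = α^8 + α^7 + α^6 + α^3 + α^2 + 1.
Reduce using α^5 ≡ α^4 + α^3 + α + 1 (mod α^5 + α^4 + α^3 + α + 1).
Reduced: α^4 + α^2 + 1.

0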